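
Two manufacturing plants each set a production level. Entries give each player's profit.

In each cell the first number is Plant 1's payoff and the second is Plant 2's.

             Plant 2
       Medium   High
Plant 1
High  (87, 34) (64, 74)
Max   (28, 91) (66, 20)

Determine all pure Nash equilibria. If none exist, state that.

This game has no pure Nash equilibrium.

Plant 1 against Medium: payoffs 87, 28 → best response High.
Plant 1 against High: payoffs 64, 66 → best response Max.
Plant 2 against High: payoffs 34, 74 → best response High.
Plant 2 against Max: payoffs 91, 20 → best response Medium.
No profile is a mutual best response for all players.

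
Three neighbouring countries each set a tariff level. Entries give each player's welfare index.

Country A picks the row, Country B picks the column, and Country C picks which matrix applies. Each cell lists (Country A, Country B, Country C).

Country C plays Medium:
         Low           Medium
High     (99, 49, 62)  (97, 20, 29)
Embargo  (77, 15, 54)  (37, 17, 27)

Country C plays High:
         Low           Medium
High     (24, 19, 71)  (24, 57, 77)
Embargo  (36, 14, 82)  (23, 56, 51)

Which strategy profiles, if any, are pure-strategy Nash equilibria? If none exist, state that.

Mark each player's best response to every combination of opponents' strategies; a profile where every player is best-responding is a pure Nash equilibrium.
Country A against (Low, Medium): payoffs 99, 77 → best response High.
Country A against (Low, High): payoffs 24, 36 → best response Embargo.
Country A against (Medium, Medium): payoffs 97, 37 → best response High.
Country A against (Medium, High): payoffs 24, 23 → best response High.
Country B against (High, Medium): payoffs 49, 20 → best response Low.
Country B against (High, High): payoffs 19, 57 → best response Medium.
Country B against (Embargo, Medium): payoffs 15, 17 → best response Medium.
Country B against (Embargo, High): payoffs 14, 56 → best response Medium.
Country C against (High, Low): payoffs 62, 71 → best response High.
Country C against (High, Medium): payoffs 29, 77 → best response High.
Country C against (Embargo, Low): payoffs 54, 82 → best response High.
Country C against (Embargo, Medium): payoffs 27, 51 → best response High.
Mutual best responses: (High, Medium, High).

The unique pure-strategy Nash equilibrium is (High, Medium, High).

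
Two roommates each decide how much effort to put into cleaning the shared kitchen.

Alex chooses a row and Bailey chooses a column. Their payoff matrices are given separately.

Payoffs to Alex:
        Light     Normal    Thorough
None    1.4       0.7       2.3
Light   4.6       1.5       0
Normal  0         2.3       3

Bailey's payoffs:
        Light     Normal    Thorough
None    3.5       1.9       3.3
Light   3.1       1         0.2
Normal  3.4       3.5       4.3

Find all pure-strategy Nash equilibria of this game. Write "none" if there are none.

Alex against Light: payoffs 1.4, 4.6, 0 → best response Light.
Alex against Normal: payoffs 0.7, 1.5, 2.3 → best response Normal.
Alex against Thorough: payoffs 2.3, 0, 3 → best response Normal.
Bailey against None: payoffs 3.5, 1.9, 3.3 → best response Light.
Bailey against Light: payoffs 3.1, 1, 0.2 → best response Light.
Bailey against Normal: payoffs 3.4, 3.5, 4.3 → best response Thorough.
Mutual best responses: (Light, Light); (Normal, Thorough).

(Light, Light) and (Normal, Thorough)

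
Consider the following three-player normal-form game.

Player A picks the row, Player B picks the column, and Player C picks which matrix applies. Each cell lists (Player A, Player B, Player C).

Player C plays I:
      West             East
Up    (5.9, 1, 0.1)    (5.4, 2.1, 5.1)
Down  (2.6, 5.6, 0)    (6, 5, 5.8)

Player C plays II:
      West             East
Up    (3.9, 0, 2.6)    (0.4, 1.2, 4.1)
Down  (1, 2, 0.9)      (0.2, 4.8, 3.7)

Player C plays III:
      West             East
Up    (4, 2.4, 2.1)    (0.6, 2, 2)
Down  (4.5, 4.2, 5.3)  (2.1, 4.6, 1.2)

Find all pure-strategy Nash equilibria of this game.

This game has no pure Nash equilibrium.

(Up, West, I): Player B can switch to East (1 → 2.1). Not NE.
(Up, West, II): Player B can switch to East (0 → 1.2). Not NE.
(Up, West, III): Player A can switch to Down (4 → 4.5). Not NE.
(Up, East, I): Player A can switch to Down (5.4 → 6). Not NE.
(Up, East, II): Player C can switch to I (4.1 → 5.1). Not NE.
(Up, East, III): Player A can switch to Down (0.6 → 2.1). Not NE.
(The remaining 6 profiles each have a profitable deviation by the same check.)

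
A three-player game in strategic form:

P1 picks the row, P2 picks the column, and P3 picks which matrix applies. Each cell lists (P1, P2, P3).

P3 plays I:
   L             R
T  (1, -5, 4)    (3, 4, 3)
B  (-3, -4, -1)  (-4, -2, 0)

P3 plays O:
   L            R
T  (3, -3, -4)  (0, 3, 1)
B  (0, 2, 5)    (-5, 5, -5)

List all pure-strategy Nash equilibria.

Pure NE: (T, R, I)

P1 against (L, I): payoffs 1, -3 → best response T.
P1 against (L, O): payoffs 3, 0 → best response T.
P1 against (R, I): payoffs 3, -4 → best response T.
P1 against (R, O): payoffs 0, -5 → best response T.
P2 against (T, I): payoffs -5, 4 → best response R.
P2 against (T, O): payoffs -3, 3 → best response R.
P2 against (B, I): payoffs -4, -2 → best response R.
P2 against (B, O): payoffs 2, 5 → best response R.
P3 against (T, L): payoffs 4, -4 → best response I.
P3 against (T, R): payoffs 3, 1 → best response I.
P3 against (B, L): payoffs -1, 5 → best response O.
P3 against (B, R): payoffs 0, -5 → best response I.
Mutual best responses: (T, R, I).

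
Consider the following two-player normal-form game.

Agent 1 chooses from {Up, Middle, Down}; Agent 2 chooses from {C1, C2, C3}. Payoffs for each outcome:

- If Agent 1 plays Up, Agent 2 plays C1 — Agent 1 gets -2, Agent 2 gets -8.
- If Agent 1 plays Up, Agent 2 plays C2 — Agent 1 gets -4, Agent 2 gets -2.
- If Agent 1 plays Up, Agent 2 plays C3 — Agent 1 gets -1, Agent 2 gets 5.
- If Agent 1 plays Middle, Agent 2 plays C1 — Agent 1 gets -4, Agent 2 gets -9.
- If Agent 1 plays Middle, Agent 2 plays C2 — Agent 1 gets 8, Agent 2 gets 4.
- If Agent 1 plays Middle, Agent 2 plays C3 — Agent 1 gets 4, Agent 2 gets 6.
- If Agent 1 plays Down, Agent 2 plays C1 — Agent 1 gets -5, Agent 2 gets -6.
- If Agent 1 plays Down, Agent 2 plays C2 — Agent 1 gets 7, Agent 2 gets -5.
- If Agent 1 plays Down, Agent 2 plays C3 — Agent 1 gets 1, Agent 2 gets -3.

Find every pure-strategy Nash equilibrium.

(Up, C1): Agent 2 can switch to C2 (-8 → -2). Not NE.
(Up, C2): Agent 1 can switch to Middle (-4 → 8). Not NE.
(Up, C3): Agent 1 can switch to Middle (-1 → 4). Not NE.
(Middle, C1): Agent 1 can switch to Up (-4 → -2). Not NE.
(Middle, C2): Agent 2 can switch to C3 (4 → 6). Not NE.
(Middle, C3): Agent 1 gets 4, best alternative 1; Agent 2 gets 6, best alternative 4. No profitable deviation — NE.
(Down, C1): Agent 1 can switch to Up (-5 → -2). Not NE.
(Down, C2): Agent 1 can switch to Middle (7 → 8). Not NE.
(Down, C3): Agent 1 can switch to Middle (1 → 4). Not NE.

The unique pure-strategy Nash equilibrium is (Middle, C3).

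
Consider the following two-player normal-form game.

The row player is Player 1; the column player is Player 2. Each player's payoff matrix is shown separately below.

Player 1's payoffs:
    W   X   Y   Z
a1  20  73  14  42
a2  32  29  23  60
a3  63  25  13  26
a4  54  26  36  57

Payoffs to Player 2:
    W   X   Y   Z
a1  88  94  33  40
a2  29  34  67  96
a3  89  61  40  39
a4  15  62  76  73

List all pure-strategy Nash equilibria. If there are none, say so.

For each player, find the best response to each opponent profile; mutual best responses are the pure NE.
Player 1 against W: payoffs 20, 32, 63, 54 → best response a3.
Player 1 against X: payoffs 73, 29, 25, 26 → best response a1.
Player 1 against Y: payoffs 14, 23, 13, 36 → best response a4.
Player 1 against Z: payoffs 42, 60, 26, 57 → best response a2.
Player 2 against a1: payoffs 88, 94, 33, 40 → best response X.
Player 2 against a2: payoffs 29, 34, 67, 96 → best response Z.
Player 2 against a3: payoffs 89, 61, 40, 39 → best response W.
Player 2 against a4: payoffs 15, 62, 76, 73 → best response Y.
Mutual best responses: (a1, X); (a2, Z); (a3, W); (a4, Y).

Pure-strategy Nash equilibria: (a1, X), (a2, Z), (a3, W), (a4, Y)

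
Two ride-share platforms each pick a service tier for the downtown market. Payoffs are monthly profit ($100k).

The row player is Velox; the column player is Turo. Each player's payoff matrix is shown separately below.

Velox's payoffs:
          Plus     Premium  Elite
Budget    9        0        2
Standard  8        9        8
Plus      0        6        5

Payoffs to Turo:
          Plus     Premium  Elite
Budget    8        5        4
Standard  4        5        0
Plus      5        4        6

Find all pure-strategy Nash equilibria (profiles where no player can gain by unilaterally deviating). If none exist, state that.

The pure Nash equilibria are (Budget, Plus) and (Standard, Premium).

Mark each player's best response to every combination of opponents' strategies; a profile where every player is best-responding is a pure Nash equilibrium.
Velox against Plus: payoffs 9, 8, 0 → best response Budget.
Velox against Premium: payoffs 0, 9, 6 → best response Standard.
Velox against Elite: payoffs 2, 8, 5 → best response Standard.
Turo against Budget: payoffs 8, 5, 4 → best response Plus.
Turo against Standard: payoffs 4, 5, 0 → best response Premium.
Turo against Plus: payoffs 5, 4, 6 → best response Elite.
Mutual best responses: (Budget, Plus); (Standard, Premium).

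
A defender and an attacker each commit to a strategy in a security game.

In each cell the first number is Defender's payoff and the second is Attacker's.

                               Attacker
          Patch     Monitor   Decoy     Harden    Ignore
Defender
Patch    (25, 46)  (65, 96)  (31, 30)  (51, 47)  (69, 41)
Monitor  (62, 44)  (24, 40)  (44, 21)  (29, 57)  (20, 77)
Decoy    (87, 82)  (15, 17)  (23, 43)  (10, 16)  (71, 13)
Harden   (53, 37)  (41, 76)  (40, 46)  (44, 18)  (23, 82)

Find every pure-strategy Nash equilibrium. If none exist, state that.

Defender against Patch: payoffs 25, 62, 87, 53 → best response Decoy.
Defender against Monitor: payoffs 65, 24, 15, 41 → best response Patch.
Defender against Decoy: payoffs 31, 44, 23, 40 → best response Monitor.
Defender against Harden: payoffs 51, 29, 10, 44 → best response Patch.
Defender against Ignore: payoffs 69, 20, 71, 23 → best response Decoy.
Attacker against Patch: payoffs 46, 96, 30, 47, 41 → best response Monitor.
Attacker against Monitor: payoffs 44, 40, 21, 57, 77 → best response Ignore.
Attacker against Decoy: payoffs 82, 17, 43, 16, 13 → best response Patch.
Attacker against Harden: payoffs 37, 76, 46, 18, 82 → best response Ignore.
Mutual best responses: (Patch, Monitor); (Decoy, Patch).

Pure-strategy Nash equilibria: (Patch, Monitor), (Decoy, Patch)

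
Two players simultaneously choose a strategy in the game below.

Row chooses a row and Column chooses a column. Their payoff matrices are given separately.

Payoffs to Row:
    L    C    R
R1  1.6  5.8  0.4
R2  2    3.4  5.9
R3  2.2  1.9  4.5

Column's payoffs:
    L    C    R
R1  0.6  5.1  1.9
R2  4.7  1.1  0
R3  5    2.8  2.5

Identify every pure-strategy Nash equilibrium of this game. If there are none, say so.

(R1, L): Row can switch to R2 (1.6 → 2). Not NE.
(R1, C): Row gets 5.8, best alternative 3.4; Column gets 5.1, best alternative 1.9. No profitable deviation — NE.
(R1, R): Row can switch to R2 (0.4 → 5.9). Not NE.
(R2, L): Row can switch to R3 (2 → 2.2). Not NE.
(R2, C): Row can switch to R1 (3.4 → 5.8). Not NE.
(R2, R): Column can switch to L (0 → 4.7). Not NE.
(R3, L): Row gets 2.2, best alternative 2; Column gets 5, best alternative 2.8. No profitable deviation — NE.
(R3, C): Row can switch to R1 (1.9 → 5.8). Not NE.
(R3, R): Row can switch to R2 (4.5 → 5.9). Not NE.

Pure-strategy Nash equilibria: (R1, C) and (R3, L)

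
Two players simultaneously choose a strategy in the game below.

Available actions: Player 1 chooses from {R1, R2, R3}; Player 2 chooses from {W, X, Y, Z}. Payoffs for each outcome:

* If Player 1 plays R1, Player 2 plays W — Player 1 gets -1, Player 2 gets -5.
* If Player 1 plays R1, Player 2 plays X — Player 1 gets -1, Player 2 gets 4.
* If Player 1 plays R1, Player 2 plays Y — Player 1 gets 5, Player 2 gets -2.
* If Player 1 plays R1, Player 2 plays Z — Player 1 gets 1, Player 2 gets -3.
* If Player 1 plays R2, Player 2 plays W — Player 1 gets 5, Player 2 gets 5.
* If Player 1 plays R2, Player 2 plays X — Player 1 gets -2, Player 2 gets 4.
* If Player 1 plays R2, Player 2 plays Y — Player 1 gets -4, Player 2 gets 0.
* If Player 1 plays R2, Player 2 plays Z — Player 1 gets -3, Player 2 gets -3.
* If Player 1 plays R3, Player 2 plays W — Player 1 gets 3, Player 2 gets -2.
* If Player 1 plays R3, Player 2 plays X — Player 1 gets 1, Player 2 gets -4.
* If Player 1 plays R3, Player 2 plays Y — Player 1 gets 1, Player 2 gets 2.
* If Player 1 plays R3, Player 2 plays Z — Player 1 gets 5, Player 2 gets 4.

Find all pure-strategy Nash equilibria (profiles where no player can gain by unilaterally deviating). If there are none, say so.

(R2, W), (R3, Z)

Check each profile: it is a Nash equilibrium iff no player can strictly gain by switching unilaterally.
(R1, W): Player 1 can switch to R2 (-1 → 5). Not NE.
(R1, X): Player 1 can switch to R3 (-1 → 1). Not NE.
(R1, Y): Player 2 can switch to X (-2 → 4). Not NE.
(R1, Z): Player 1 can switch to R3 (1 → 5). Not NE.
(R2, W): Player 1 gets 5, best alternative 3; Player 2 gets 5, best alternative 4. No profitable deviation — NE.
(R2, X): Player 1 can switch to R1 (-2 → -1). Not NE.
(R2, Y): Player 1 can switch to R1 (-4 → 5). Not NE.
(R2, Z): Player 1 can switch to R1 (-3 → 1). Not NE.
(R3, W): Player 1 can switch to R2 (3 → 5). Not NE.
(R3, Z): Player 1 gets 5, best alternative 1; Player 2 gets 4, best alternative 2. No profitable deviation — NE.
(The remaining 2 profiles each have a profitable deviation by the same check.)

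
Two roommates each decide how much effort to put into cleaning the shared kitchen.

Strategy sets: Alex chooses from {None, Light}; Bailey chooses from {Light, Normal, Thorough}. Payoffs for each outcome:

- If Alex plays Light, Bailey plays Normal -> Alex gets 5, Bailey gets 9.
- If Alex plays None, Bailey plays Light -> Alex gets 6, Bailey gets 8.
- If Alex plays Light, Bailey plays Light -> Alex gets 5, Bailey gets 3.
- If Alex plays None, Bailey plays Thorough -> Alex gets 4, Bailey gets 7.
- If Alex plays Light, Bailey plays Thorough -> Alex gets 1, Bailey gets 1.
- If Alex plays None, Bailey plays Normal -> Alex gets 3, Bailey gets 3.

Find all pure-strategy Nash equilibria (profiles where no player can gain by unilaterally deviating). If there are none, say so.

For each player, find the best response to each opponent profile; mutual best responses are the pure NE.
Alex against Light: payoffs 6, 5 → best response None.
Alex against Normal: payoffs 3, 5 → best response Light.
Alex against Thorough: payoffs 4, 1 → best response None.
Bailey against None: payoffs 8, 3, 7 → best response Light.
Bailey against Light: payoffs 3, 9, 1 → best response Normal.
Mutual best responses: (None, Light); (Light, Normal).

Pure-strategy Nash equilibria: (None, Light), (Light, Normal)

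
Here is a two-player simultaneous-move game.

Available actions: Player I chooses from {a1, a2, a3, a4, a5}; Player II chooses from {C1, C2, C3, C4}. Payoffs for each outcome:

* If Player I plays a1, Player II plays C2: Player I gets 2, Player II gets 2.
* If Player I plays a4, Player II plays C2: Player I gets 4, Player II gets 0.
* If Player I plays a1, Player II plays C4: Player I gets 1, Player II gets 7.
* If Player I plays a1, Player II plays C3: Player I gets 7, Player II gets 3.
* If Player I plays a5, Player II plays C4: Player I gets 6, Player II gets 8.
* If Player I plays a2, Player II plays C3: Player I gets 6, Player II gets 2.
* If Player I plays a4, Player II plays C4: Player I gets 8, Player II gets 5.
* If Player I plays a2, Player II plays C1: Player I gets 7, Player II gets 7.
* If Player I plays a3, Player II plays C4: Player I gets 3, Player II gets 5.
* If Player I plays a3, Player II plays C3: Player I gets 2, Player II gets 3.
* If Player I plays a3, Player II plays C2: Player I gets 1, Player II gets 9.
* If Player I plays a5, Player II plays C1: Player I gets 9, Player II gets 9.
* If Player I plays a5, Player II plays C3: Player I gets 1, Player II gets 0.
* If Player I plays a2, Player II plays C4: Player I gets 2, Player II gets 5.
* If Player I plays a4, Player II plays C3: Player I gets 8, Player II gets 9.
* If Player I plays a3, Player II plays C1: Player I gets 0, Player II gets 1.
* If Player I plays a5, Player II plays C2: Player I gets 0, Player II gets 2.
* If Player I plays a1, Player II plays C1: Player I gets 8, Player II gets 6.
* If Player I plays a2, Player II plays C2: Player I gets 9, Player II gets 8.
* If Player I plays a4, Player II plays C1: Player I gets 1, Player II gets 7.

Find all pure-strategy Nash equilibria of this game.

The pure Nash equilibria are (a2, C2) and (a4, C3) and (a5, C1).

Player I against C1: payoffs 8, 7, 0, 1, 9 → best response a5.
Player I against C2: payoffs 2, 9, 1, 4, 0 → best response a2.
Player I against C3: payoffs 7, 6, 2, 8, 1 → best response a4.
Player I against C4: payoffs 1, 2, 3, 8, 6 → best response a4.
Player II against a1: payoffs 6, 2, 3, 7 → best response C4.
Player II against a2: payoffs 7, 8, 2, 5 → best response C2.
Player II against a3: payoffs 1, 9, 3, 5 → best response C2.
Player II against a4: payoffs 7, 0, 9, 5 → best response C3.
Player II against a5: payoffs 9, 2, 0, 8 → best response C1.
Mutual best responses: (a2, C2); (a4, C3); (a5, C1).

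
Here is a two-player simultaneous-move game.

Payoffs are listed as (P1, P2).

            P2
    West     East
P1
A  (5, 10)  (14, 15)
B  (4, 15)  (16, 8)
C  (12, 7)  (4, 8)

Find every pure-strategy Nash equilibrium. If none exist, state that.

There is no pure-strategy Nash equilibrium.

(A, West): P1 can switch to C (5 → 12). Not NE.
(A, East): P1 can switch to B (14 → 16). Not NE.
(B, West): P1 can switch to A (4 → 5). Not NE.
(B, East): P2 can switch to West (8 → 15). Not NE.
(C, West): P2 can switch to East (7 → 8). Not NE.
(C, East): P1 can switch to A (4 → 14). Not NE.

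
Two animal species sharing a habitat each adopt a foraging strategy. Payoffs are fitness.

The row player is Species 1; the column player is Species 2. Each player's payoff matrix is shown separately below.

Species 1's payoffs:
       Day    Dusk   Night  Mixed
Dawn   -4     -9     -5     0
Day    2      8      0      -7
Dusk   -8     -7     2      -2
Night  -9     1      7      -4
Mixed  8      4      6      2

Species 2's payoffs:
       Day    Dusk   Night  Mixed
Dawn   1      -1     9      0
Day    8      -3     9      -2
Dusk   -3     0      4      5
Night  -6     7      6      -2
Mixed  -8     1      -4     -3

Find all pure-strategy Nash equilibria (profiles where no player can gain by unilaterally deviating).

There is no pure-strategy Nash equilibrium.

(Dawn, Day): Species 1 can switch to Day (-4 → 2). Not NE.
(Dawn, Dusk): Species 1 can switch to Day (-9 → 8). Not NE.
(Dawn, Night): Species 1 can switch to Day (-5 → 0). Not NE.
(Dawn, Mixed): Species 1 can switch to Mixed (0 → 2). Not NE.
(Day, Day): Species 1 can switch to Mixed (2 → 8). Not NE.
(Day, Dusk): Species 2 can switch to Day (-3 → 8). Not NE.
(Day, Night): Species 1 can switch to Dusk (0 → 2). Not NE.
(Day, Mixed): Species 1 can switch to Dawn (-7 → 0). Not NE.
(Dusk, Day): Species 1 can switch to Dawn (-8 → -4). Not NE.
(Dusk, Dusk): Species 1 can switch to Day (-7 → 8). Not NE.
(Dusk, Night): Species 1 can switch to Night (2 → 7). Not NE.
(Dusk, Mixed): Species 1 can switch to Dawn (-2 → 0). Not NE.
(The remaining 8 profiles each have a profitable deviation by the same check.)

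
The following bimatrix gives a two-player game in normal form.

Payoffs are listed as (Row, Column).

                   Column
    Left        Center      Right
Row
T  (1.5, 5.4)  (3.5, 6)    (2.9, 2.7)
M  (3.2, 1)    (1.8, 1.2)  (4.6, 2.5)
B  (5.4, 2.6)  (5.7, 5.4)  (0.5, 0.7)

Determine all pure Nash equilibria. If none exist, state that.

For each strategy profile, look for a profitable unilateral deviation.
(T, Left): Row can switch to M (1.5 → 3.2). Not NE.
(T, Center): Row can switch to B (3.5 → 5.7). Not NE.
(T, Right): Row can switch to M (2.9 → 4.6). Not NE.
(M, Left): Row can switch to B (3.2 → 5.4). Not NE.
(M, Center): Row can switch to T (1.8 → 3.5). Not NE.
(M, Right): Row gets 4.6, best alternative 2.9; Column gets 2.5, best alternative 1.2. No profitable deviation — NE.
(B, Left): Column can switch to Center (2.6 → 5.4). Not NE.
(B, Center): Row gets 5.7, best alternative 3.5; Column gets 5.4, best alternative 2.6. No profitable deviation — NE.
(B, Right): Row can switch to T (0.5 → 2.9). Not NE.

(M, Right) and (B, Center)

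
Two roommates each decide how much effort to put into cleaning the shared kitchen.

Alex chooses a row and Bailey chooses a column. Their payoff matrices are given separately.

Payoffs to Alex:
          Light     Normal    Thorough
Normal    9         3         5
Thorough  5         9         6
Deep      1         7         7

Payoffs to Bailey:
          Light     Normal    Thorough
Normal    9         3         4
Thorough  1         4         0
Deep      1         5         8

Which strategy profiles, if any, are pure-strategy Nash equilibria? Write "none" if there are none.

Alex against Light: payoffs 9, 5, 1 → best response Normal.
Alex against Normal: payoffs 3, 9, 7 → best response Thorough.
Alex against Thorough: payoffs 5, 6, 7 → best response Deep.
Bailey against Normal: payoffs 9, 3, 4 → best response Light.
Bailey against Thorough: payoffs 1, 4, 0 → best response Normal.
Bailey against Deep: payoffs 1, 5, 8 → best response Thorough.
Mutual best responses: (Normal, Light); (Thorough, Normal); (Deep, Thorough).

Pure-strategy Nash equilibria: (Normal, Light), (Thorough, Normal), (Deep, Thorough)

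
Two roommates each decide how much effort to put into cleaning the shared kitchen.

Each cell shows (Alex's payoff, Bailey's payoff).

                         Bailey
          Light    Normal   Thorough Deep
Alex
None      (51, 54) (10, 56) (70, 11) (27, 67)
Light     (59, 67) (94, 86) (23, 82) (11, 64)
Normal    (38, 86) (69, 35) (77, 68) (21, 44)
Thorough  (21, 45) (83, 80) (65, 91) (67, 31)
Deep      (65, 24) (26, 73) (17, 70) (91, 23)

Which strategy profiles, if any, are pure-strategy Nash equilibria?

Alex against Light: payoffs 51, 59, 38, 21, 65 → best response Deep.
Alex against Normal: payoffs 10, 94, 69, 83, 26 → best response Light.
Alex against Thorough: payoffs 70, 23, 77, 65, 17 → best response Normal.
Alex against Deep: payoffs 27, 11, 21, 67, 91 → best response Deep.
Bailey against None: payoffs 54, 56, 11, 67 → best response Deep.
Bailey against Light: payoffs 67, 86, 82, 64 → best response Normal.
Bailey against Normal: payoffs 86, 35, 68, 44 → best response Light.
Bailey against Thorough: payoffs 45, 80, 91, 31 → best response Thorough.
Bailey against Deep: payoffs 24, 73, 70, 23 → best response Normal.
Mutual best responses: (Light, Normal).

Pure NE: (Light, Normal)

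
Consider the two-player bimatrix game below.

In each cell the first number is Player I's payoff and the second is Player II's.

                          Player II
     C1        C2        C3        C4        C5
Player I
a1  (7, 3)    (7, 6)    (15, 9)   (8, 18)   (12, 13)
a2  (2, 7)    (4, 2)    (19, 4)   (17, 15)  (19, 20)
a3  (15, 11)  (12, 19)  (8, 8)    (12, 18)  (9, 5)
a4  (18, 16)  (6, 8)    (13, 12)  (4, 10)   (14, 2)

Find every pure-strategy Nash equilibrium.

For each strategy profile, look for a profitable unilateral deviation.
(a1, C1): Player I can switch to a3 (7 → 15). Not NE.
(a1, C2): Player I can switch to a3 (7 → 12). Not NE.
(a1, C3): Player I can switch to a2 (15 → 19). Not NE.
(a1, C4): Player I can switch to a2 (8 → 17). Not NE.
(a1, C5): Player I can switch to a2 (12 → 19). Not NE.
(a2, C1): Player I can switch to a1 (2 → 7). Not NE.
(a2, C2): Player I can switch to a1 (4 → 7). Not NE.
(a2, C3): Player II can switch to C1 (4 → 7). Not NE.
(a2, C5): Player I gets 19, best alternative 14; Player II gets 20, best alternative 15. No profitable deviation — NE.
(a3, C2): Player I gets 12, best alternative 7; Player II gets 19, best alternative 18. No profitable deviation — NE.
(a4, C1): Player I gets 18, best alternative 15; Player II gets 16, best alternative 12. No profitable deviation — NE.
(The remaining 9 profiles each have a profitable deviation by the same check.)

The pure Nash equilibria are (a2, C5), (a3, C2), (a4, C1).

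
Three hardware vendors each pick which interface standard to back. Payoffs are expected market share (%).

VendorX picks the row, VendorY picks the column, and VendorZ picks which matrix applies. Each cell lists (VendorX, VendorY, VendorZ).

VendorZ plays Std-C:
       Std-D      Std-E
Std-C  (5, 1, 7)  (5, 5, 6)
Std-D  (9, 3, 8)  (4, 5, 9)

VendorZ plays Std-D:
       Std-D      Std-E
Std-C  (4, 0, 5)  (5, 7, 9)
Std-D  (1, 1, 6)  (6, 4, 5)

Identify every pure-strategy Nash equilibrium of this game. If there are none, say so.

Check each profile: it is a Nash equilibrium iff no player can strictly gain by switching unilaterally.
(Std-C, Std-D, Std-C): VendorX can switch to Std-D (5 → 9). Not NE.
(Std-C, Std-D, Std-D): VendorY can switch to Std-E (0 → 7). Not NE.
(Std-C, Std-E, Std-C): VendorZ can switch to Std-D (6 → 9). Not NE.
(Std-C, Std-E, Std-D): VendorX can switch to Std-D (5 → 6). Not NE.
(Std-D, Std-D, Std-C): VendorY can switch to Std-E (3 → 5). Not NE.
(Std-D, Std-D, Std-D): VendorX can switch to Std-C (1 → 4). Not NE.
(The remaining 2 profiles each have a profitable deviation by the same check.)

none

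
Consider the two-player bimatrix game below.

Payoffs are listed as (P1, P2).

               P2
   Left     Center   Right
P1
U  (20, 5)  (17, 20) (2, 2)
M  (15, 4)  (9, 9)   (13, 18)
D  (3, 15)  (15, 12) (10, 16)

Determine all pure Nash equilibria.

The pure Nash equilibria are (U, Center); (M, Right).

Mark each player's best response to every combination of opponents' strategies; a profile where every player is best-responding is a pure Nash equilibrium.
P1 against Left: payoffs 20, 15, 3 → best response U.
P1 against Center: payoffs 17, 9, 15 → best response U.
P1 against Right: payoffs 2, 13, 10 → best response M.
P2 against U: payoffs 5, 20, 2 → best response Center.
P2 against M: payoffs 4, 9, 18 → best response Right.
P2 against D: payoffs 15, 12, 16 → best response Right.
Mutual best responses: (U, Center); (M, Right).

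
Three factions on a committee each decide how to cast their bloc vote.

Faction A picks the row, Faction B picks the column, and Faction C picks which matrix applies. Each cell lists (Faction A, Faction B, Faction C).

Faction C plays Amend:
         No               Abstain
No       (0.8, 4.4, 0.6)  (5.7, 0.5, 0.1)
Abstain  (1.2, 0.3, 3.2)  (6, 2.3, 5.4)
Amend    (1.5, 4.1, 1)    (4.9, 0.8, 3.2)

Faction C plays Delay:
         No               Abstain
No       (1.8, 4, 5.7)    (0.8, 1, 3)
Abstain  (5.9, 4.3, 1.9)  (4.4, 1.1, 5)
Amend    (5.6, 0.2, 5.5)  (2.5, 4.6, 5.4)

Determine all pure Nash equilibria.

(No, No, Amend): Faction A can switch to Abstain (0.8 → 1.2). Not NE.
(No, No, Delay): Faction A can switch to Abstain (1.8 → 5.9). Not NE.
(No, Abstain, Amend): Faction A can switch to Abstain (5.7 → 6). Not NE.
(No, Abstain, Delay): Faction A can switch to Abstain (0.8 → 4.4). Not NE.
(Abstain, No, Amend): Faction A can switch to Amend (1.2 → 1.5). Not NE.
(Abstain, No, Delay): Faction C can switch to Amend (1.9 → 3.2). Not NE.
(Abstain, Abstain, Amend): Faction A gets 6, best alternative 5.7; Faction B gets 2.3, best alternative 0.3; Faction C gets 5.4, best alternative 5. No profitable deviation — NE.
(Abstain, Abstain, Delay): Faction B can switch to No (1.1 → 4.3). Not NE.
(Amend, No, Amend): Faction C can switch to Delay (1 → 5.5). Not NE.
(The remaining 3 profiles each have a profitable deviation by the same check.)

(Abstain, Abstain, Amend)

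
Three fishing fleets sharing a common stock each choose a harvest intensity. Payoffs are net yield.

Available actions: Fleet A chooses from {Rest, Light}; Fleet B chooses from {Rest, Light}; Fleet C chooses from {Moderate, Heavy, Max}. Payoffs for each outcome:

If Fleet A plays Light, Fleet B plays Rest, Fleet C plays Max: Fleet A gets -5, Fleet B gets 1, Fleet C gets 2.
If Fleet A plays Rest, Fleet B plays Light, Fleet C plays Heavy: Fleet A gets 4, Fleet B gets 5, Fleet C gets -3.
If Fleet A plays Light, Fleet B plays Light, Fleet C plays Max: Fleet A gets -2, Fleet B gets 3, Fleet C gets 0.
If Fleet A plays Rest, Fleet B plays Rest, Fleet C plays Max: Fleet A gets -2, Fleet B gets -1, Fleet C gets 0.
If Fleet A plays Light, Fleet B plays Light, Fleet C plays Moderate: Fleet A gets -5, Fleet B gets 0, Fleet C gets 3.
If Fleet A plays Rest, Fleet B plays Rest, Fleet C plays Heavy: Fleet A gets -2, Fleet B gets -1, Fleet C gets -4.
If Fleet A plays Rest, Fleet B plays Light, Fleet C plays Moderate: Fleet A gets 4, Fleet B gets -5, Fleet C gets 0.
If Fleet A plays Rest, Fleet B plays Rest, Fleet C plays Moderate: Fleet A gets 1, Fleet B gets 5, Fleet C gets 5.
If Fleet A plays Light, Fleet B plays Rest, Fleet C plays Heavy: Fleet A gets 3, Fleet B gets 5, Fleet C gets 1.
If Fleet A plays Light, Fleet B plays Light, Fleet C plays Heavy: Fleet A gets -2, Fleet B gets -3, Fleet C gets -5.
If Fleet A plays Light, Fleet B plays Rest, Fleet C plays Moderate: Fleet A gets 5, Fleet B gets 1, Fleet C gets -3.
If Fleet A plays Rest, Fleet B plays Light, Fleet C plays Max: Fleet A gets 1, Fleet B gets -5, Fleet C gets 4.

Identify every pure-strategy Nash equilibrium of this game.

There is no pure-strategy Nash equilibrium.

(Rest, Rest, Moderate): Fleet A can switch to Light (1 → 5). Not NE.
(Rest, Rest, Heavy): Fleet A can switch to Light (-2 → 3). Not NE.
(Rest, Rest, Max): Fleet C can switch to Moderate (0 → 5). Not NE.
(Rest, Light, Moderate): Fleet B can switch to Rest (-5 → 5). Not NE.
(Rest, Light, Heavy): Fleet C can switch to Moderate (-3 → 0). Not NE.
(Rest, Light, Max): Fleet B can switch to Rest (-5 → -1). Not NE.
(Light, Rest, Moderate): Fleet C can switch to Heavy (-3 → 1). Not NE.
(Light, Rest, Heavy): Fleet C can switch to Max (1 → 2). Not NE.
(The remaining 4 profiles each have a profitable deviation by the same check.)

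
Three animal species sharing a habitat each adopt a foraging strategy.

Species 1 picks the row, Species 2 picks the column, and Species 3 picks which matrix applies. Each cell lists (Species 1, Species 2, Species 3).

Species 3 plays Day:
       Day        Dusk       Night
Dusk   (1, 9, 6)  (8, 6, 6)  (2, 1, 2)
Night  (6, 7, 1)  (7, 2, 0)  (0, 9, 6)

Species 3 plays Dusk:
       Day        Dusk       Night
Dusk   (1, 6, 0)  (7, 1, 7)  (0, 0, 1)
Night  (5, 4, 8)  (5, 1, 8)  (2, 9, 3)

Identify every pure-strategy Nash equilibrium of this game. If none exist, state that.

This game has no pure Nash equilibrium.

Species 1 against (Day, Day): payoffs 1, 6 → best response Night.
Species 1 against (Day, Dusk): payoffs 1, 5 → best response Night.
Species 1 against (Dusk, Day): payoffs 8, 7 → best response Dusk.
Species 1 against (Dusk, Dusk): payoffs 7, 5 → best response Dusk.
Species 1 against (Night, Day): payoffs 2, 0 → best response Dusk.
Species 1 against (Night, Dusk): payoffs 0, 2 → best response Night.
Species 2 against (Dusk, Day): payoffs 9, 6, 1 → best response Day.
Species 2 against (Dusk, Dusk): payoffs 6, 1, 0 → best response Day.
Species 2 against (Night, Day): payoffs 7, 2, 9 → best response Night.
Species 2 against (Night, Dusk): payoffs 4, 1, 9 → best response Night.
Species 3 against (Dusk, Day): payoffs 6, 0 → best response Day.
Species 3 against (Dusk, Dusk): payoffs 6, 7 → best response Dusk.
Species 3 against (Dusk, Night): payoffs 2, 1 → best response Day.
Species 3 against (Night, Day): payoffs 1, 8 → best response Dusk.
Species 3 against (Night, Dusk): payoffs 0, 8 → best response Dusk.
Species 3 against (Night, Night): payoffs 6, 3 → best response Day.
No profile is a mutual best response for all players.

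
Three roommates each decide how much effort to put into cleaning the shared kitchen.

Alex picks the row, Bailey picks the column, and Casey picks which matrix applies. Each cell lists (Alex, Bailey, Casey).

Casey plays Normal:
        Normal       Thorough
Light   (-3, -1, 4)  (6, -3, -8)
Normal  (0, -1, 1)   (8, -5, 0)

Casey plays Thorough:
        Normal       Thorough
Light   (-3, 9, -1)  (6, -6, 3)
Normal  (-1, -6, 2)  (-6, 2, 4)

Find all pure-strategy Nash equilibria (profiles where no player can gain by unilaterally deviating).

For each strategy profile, look for a profitable unilateral deviation.
(Light, Normal, Normal): Alex can switch to Normal (-3 → 0). Not NE.
(Light, Normal, Thorough): Alex can switch to Normal (-3 → -1). Not NE.
(Light, Thorough, Normal): Alex can switch to Normal (6 → 8). Not NE.
(Light, Thorough, Thorough): Bailey can switch to Normal (-6 → 9). Not NE.
(Normal, Normal, Normal): Casey can switch to Thorough (1 → 2). Not NE.
(Normal, Normal, Thorough): Bailey can switch to Thorough (-6 → 2). Not NE.
(Normal, Thorough, Normal): Bailey can switch to Normal (-5 → -1). Not NE.
(Normal, Thorough, Thorough): Alex can switch to Light (-6 → 6). Not NE.

This game has no pure Nash equilibrium.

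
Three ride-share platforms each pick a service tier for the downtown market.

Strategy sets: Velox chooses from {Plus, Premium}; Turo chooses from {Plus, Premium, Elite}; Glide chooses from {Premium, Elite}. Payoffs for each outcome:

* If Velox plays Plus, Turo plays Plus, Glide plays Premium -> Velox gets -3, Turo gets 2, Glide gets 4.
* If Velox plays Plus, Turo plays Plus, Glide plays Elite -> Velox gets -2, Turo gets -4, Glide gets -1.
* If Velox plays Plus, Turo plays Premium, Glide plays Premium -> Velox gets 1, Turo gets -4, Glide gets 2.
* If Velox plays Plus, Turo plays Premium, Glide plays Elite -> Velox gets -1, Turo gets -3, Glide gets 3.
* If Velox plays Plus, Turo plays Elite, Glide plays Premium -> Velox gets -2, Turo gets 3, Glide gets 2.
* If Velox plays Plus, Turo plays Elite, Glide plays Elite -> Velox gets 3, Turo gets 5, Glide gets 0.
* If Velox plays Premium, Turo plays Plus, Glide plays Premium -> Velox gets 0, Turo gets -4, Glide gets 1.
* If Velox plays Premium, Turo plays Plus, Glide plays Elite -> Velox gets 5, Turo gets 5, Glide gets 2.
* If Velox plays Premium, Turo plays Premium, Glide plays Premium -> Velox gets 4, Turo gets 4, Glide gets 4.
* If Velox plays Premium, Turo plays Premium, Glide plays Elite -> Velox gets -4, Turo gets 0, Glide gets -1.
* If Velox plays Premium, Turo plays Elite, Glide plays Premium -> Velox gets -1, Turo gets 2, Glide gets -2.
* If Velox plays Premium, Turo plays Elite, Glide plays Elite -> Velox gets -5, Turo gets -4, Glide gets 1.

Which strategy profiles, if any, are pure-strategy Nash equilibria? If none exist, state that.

Mark each player's best response to every combination of opponents' strategies; a profile where every player is best-responding is a pure Nash equilibrium.
Velox against (Plus, Premium): payoffs -3, 0 → best response Premium.
Velox against (Plus, Elite): payoffs -2, 5 → best response Premium.
Velox against (Premium, Premium): payoffs 1, 4 → best response Premium.
Velox against (Premium, Elite): payoffs -1, -4 → best response Plus.
Velox against (Elite, Premium): payoffs -2, -1 → best response Premium.
Velox against (Elite, Elite): payoffs 3, -5 → best response Plus.
Turo against (Plus, Premium): payoffs 2, -4, 3 → best response Elite.
Turo against (Plus, Elite): payoffs -4, -3, 5 → best response Elite.
Turo against (Premium, Premium): payoffs -4, 4, 2 → best response Premium.
Turo against (Premium, Elite): payoffs 5, 0, -4 → best response Plus.
Glide against (Plus, Plus): payoffs 4, -1 → best response Premium.
Glide against (Plus, Premium): payoffs 2, 3 → best response Elite.
Glide against (Plus, Elite): payoffs 2, 0 → best response Premium.
Glide against (Premium, Plus): payoffs 1, 2 → best response Elite.
Glide against (Premium, Premium): payoffs 4, -1 → best response Premium.
Glide against (Premium, Elite): payoffs -2, 1 → best response Elite.
Mutual best responses: (Premium, Plus, Elite); (Premium, Premium, Premium).

The pure Nash equilibria are (Premium, Plus, Elite), (Premium, Premium, Premium).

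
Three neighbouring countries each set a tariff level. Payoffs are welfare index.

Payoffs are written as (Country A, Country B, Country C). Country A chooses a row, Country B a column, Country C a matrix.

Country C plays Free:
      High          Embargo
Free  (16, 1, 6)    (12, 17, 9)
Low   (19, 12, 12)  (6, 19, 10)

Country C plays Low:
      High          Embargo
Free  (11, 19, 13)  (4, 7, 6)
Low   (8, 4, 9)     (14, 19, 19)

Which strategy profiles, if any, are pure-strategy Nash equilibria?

Pure-strategy Nash equilibria: (Free, High, Low); (Free, Embargo, Free); (Low, Embargo, Low)

For each strategy profile, look for a profitable unilateral deviation.
(Free, High, Free): Country A can switch to Low (16 → 19). Not NE.
(Free, High, Low): Country A gets 11, best alternative 8; Country B gets 19, best alternative 7; Country C gets 13, best alternative 6. No profitable deviation — NE.
(Free, Embargo, Free): Country A gets 12, best alternative 6; Country B gets 17, best alternative 1; Country C gets 9, best alternative 6. No profitable deviation — NE.
(Free, Embargo, Low): Country A can switch to Low (4 → 14). Not NE.
(Low, High, Free): Country B can switch to Embargo (12 → 19). Not NE.
(Low, High, Low): Country A can switch to Free (8 → 11). Not NE.
(Low, Embargo, Free): Country A can switch to Free (6 → 12). Not NE.
(Low, Embargo, Low): Country A gets 14, best alternative 4; Country B gets 19, best alternative 4; Country C gets 19, best alternative 10. No profitable deviation — NE.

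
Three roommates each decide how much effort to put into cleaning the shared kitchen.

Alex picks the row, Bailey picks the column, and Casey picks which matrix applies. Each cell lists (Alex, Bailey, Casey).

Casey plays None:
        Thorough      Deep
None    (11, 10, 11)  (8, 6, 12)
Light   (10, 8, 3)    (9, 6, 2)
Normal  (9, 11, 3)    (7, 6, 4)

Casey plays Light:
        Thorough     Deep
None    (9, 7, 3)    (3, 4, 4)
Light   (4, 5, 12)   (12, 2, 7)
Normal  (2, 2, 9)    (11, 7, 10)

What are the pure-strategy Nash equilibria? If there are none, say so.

Alex against (Thorough, None): payoffs 11, 10, 9 → best response None.
Alex against (Thorough, Light): payoffs 9, 4, 2 → best response None.
Alex against (Deep, None): payoffs 8, 9, 7 → best response Light.
Alex against (Deep, Light): payoffs 3, 12, 11 → best response Light.
Bailey against (None, None): payoffs 10, 6 → best response Thorough.
Bailey against (None, Light): payoffs 7, 4 → best response Thorough.
Bailey against (Light, None): payoffs 8, 6 → best response Thorough.
Bailey against (Light, Light): payoffs 5, 2 → best response Thorough.
Bailey against (Normal, None): payoffs 11, 6 → best response Thorough.
Bailey against (Normal, Light): payoffs 2, 7 → best response Deep.
Casey against (None, Thorough): payoffs 11, 3 → best response None.
Casey against (None, Deep): payoffs 12, 4 → best response None.
Casey against (Light, Thorough): payoffs 3, 12 → best response Light.
Casey against (Light, Deep): payoffs 2, 7 → best response Light.
Casey against (Normal, Thorough): payoffs 3, 9 → best response Light.
Casey against (Normal, Deep): payoffs 4, 10 → best response Light.
Mutual best responses: (None, Thorough, None).

(None, Thorough, None)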